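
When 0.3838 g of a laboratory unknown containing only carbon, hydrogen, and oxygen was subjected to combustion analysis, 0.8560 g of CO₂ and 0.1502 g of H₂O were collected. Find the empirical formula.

C7H6O3

mol C = 0.8560 g CO₂ ÷ 44.009 g/mol = 0.019451 mol
mol H = 2 × 0.1502 g H₂O ÷ 18.015 g/mol = 0.016675 mol
mass O = 0.3838 − (0.23362 + 0.016808) = 0.13337 g → mol O = 0.13337 ÷ 15.999 = 0.0083362 mol
Divide by the smallest (0.0083362 mol): C 2.333, H 2.000, O 1.000
Multiplying each by 3 gives whole numbers: C 7.00, H 6.00, O 3.00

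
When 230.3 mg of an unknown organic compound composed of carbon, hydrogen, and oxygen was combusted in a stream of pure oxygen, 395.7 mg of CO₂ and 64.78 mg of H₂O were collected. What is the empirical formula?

C5H4O4

mol C = 0.3957 g CO₂ ÷ 44.009 g/mol = 0.0089913 mol
mol H = 2 × 0.06478 g H₂O ÷ 18.015 g/mol = 0.0071918 mol
mass O = 0.2303 − (0.10800 + 0.0072493) = 0.11506 g → mol O = 0.11506 ÷ 15.999 = 0.0071914 mol
Divide by the smallest (0.0071914 mol): C 1.250, H 1.000, O 1.000
Multiplying each by 4 gives whole numbers: C 5.00, H 4.00, O 4.00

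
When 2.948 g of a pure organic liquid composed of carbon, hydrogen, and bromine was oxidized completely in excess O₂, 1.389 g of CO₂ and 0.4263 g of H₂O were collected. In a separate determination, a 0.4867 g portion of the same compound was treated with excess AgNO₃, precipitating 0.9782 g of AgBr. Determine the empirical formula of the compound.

mol C = 1.389 g CO₂ ÷ 44.009 g/mol = 0.031562 mol
mol H = 2 × 0.4263 g H₂O ÷ 18.015 g/mol = 0.047327 mol
From the AgBr data: mol Br per gram of compound = (0.9782 ÷ 187.772) ÷ 0.4867 = 0.010704 mol/g, so in the 2.948 g combustion sample mol Br = 0.031555 mol
Divide by the smallest (0.031555 mol): C 1.000, H 1.500, Br 1.000
Multiplying each by 2 gives whole numbers: C 2.00, H 3.00, Br 2.00

C2H3Br2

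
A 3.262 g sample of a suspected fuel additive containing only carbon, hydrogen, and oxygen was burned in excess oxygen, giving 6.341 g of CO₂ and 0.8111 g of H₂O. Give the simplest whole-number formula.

C8H5O5

mol C = 6.341 g CO₂ ÷ 44.009 g/mol = 0.14408 mol
mol H = 2 × 0.8111 g H₂O ÷ 18.015 g/mol = 0.090047 mol
mass O = 3.262 − (1.7306 + 0.090768) = 1.4406 g → mol O = 1.4406 ÷ 15.999 = 0.090045 mol
Divide by the smallest (0.090045 mol): C 1.600, H 1.000, O 1.000
Multiplying each by 5 gives whole numbers: C 8.00, H 5.00, O 5.00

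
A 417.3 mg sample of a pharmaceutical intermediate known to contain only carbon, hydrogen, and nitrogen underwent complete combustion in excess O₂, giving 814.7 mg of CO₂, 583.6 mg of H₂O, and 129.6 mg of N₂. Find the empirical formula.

mol C = 0.8147 g CO₂ ÷ 44.009 g/mol = 0.018512 mol
mol H = 2 × 0.5836 g H₂O ÷ 18.015 g/mol = 0.064790 mol
mol N = 2 × 0.1296 g N₂ ÷ 28.014 g/mol = 0.0092525 mol
Divide by the smallest (0.0092525 mol): C 2.001, H 7.002, N 1.000

C2H7N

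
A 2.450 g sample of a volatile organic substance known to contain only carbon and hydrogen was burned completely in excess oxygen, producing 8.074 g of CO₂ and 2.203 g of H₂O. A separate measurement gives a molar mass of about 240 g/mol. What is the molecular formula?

C18H24

mol C = 8.074 g CO₂ ÷ 44.009 g/mol = 0.18346 mol
mol H = 2 × 2.203 g H₂O ÷ 18.015 g/mol = 0.24457 mol
Divide by the smallest (0.18346 mol): C 1.000, H 1.333
Multiplying each by 3 gives whole numbers: C 3.00, H 4.00
Empirical formula: C3H4
Empirical-formula mass = 40.06 g/mol; 240 ÷ 40.06 ≈ 6, so the molecular formula is C18H24.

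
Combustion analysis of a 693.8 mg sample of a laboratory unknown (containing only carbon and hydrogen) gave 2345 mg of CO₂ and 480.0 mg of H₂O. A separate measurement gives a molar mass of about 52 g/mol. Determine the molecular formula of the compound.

mol C = 2.345 g CO₂ ÷ 44.009 g/mol = 0.053285 mol
mol H = 2 × 0.4800 g H₂O ÷ 18.015 g/mol = 0.053289 mol
Divide by the smallest (0.053285 mol): C 1.000, H 1.000
Empirical formula: CH
Empirical-formula mass = 13.02 g/mol; 52 ÷ 13.02 ≈ 4, so the molecular formula is C4H4.

C4H4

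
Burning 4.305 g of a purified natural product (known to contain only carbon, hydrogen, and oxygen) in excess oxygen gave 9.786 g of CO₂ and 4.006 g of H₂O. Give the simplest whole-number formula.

C3H6O

mol C = 9.786 g CO₂ ÷ 44.009 g/mol = 0.22236 mol
mol H = 2 × 4.006 g H₂O ÷ 18.015 g/mol = 0.44474 mol
mass O = 4.305 − (2.6708 + 0.44830) = 1.1859 g → mol O = 1.1859 ÷ 15.999 = 0.074123 mol
Divide by the smallest (0.074123 mol): C 3.000, H 6.000, O 1.000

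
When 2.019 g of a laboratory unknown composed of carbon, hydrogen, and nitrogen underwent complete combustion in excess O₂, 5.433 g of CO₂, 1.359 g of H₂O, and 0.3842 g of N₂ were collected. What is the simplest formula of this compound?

C9H11N2

mol C = 5.433 g CO₂ ÷ 44.009 g/mol = 0.12345 mol
mol H = 2 × 1.359 g H₂O ÷ 18.015 g/mol = 0.15087 mol
mol N = 2 × 0.3842 g N₂ ÷ 28.014 g/mol = 0.027429 mol
Divide by the smallest (0.027429 mol): C 4.501, H 5.501, N 1.000
Multiplying each by 2 gives whole numbers: C 9.00, H 11.00, N 2.00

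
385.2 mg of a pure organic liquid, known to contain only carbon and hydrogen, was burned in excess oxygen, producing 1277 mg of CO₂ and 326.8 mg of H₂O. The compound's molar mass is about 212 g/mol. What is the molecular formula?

C16H20

mol C = 1.277 g CO₂ ÷ 44.009 g/mol = 0.029017 mol
mol H = 2 × 0.3268 g H₂O ÷ 18.015 g/mol = 0.036281 mol
Divide by the smallest (0.029017 mol): C 1.000, H 1.250
Multiplying each by 4 gives whole numbers: C 4.00, H 5.00
Empirical formula: C4H5
Empirical-formula mass = 53.08 g/mol; 212 ÷ 53.08 ≈ 4, so the molecular formula is C16H20.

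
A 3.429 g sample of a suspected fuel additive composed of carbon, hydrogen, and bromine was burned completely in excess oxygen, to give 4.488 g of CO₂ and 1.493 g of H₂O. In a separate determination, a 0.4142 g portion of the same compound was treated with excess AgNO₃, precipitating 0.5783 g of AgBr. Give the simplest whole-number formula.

mol C = 4.488 g CO₂ ÷ 44.009 g/mol = 0.10198 mol
mol H = 2 × 1.493 g H₂O ÷ 18.015 g/mol = 0.16575 mol
From the AgBr data: mol Br per gram of compound = (0.5783 ÷ 187.772) ÷ 0.4142 = 0.0074355 mol/g, so in the 3.429 g combustion sample mol Br = 0.025496 mol
Divide by the smallest (0.025496 mol): C 4.000, H 6.501, Br 1.000
Multiplying each by 2 gives whole numbers: C 8.00, H 13.00, Br 2.00

C8H13Br2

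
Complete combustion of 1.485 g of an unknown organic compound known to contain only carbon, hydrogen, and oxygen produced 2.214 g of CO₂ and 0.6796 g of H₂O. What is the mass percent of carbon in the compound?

40.69%

mol C = 2.214 g CO₂ ÷ 44.009 g/mol = 0.050308 mol
mol H = 2 × 0.6796 g H₂O ÷ 18.015 g/mol = 0.075448 mol
mass O = 1.485 − (0.60425 + 0.076052) = 0.80470 g → mol O = 0.80470 ÷ 15.999 = 0.050297 mol
mass % C = 0.60425 g ÷ 1.485 g × 100%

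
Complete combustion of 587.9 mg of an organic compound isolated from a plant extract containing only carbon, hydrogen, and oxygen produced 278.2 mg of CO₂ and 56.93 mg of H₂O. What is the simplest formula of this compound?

CHO5

mol C = 0.2782 g CO₂ ÷ 44.009 g/mol = 0.0063214 mol
mol H = 2 × 0.05693 g H₂O ÷ 18.015 g/mol = 0.0063203 mol
mass O = 0.5879 − (0.075927 + 0.0063709) = 0.50560 g → mol O = 0.50560 ÷ 15.999 = 0.031602 mol
Divide by the smallest (0.0063203 mol): C 1.000, H 1.000, O 5.000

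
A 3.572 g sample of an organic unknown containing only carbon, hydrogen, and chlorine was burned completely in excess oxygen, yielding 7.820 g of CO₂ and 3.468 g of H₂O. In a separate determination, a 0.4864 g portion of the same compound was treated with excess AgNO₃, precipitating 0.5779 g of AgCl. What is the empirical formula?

mol C = 7.820 g CO₂ ÷ 44.009 g/mol = 0.17769 mol
mol H = 2 × 3.468 g H₂O ÷ 18.015 g/mol = 0.38501 mol
From the AgCl data: mol Cl per gram of compound = (0.5779 ÷ 143.318) ÷ 0.4864 = 0.0082901 mol/g, so in the 3.572 g combustion sample mol Cl = 0.029612 mol
Divide by the smallest (0.029612 mol): C 6.001, H 13.002, Cl 1.000

C6H13Cl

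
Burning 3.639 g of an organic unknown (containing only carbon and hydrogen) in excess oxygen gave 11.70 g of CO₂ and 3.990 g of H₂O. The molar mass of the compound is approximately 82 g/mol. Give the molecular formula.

mol C = 11.70 g CO₂ ÷ 44.009 g/mol = 0.26585 mol
mol H = 2 × 3.990 g H₂O ÷ 18.015 g/mol = 0.44296 mol
Divide by the smallest (0.26585 mol): C 1.000, H 1.666
Multiplying each by 3 gives whole numbers: C 3.00, H 5.00
Empirical formula: C3H5
Empirical-formula mass = 41.07 g/mol; 82 ÷ 41.07 ≈ 2, so the molecular formula is C6H10.

C6H10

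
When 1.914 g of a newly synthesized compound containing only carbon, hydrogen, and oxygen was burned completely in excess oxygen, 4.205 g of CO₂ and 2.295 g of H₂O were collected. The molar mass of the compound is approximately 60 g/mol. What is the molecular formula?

mol C = 4.205 g CO₂ ÷ 44.009 g/mol = 0.095549 mol
mol H = 2 × 2.295 g H₂O ÷ 18.015 g/mol = 0.25479 mol
mass O = 1.914 − (1.1476 + 0.25683) = 0.50954 g → mol O = 0.50954 ÷ 15.999 = 0.031848 mol
Divide by the smallest (0.031848 mol): C 3.000, H 8.000, O 1.000
Empirical formula: C3H8O
Empirical-formula mass = 60.10 g/mol; 60 ÷ 60.10 ≈ 1, so the molecular formula is C3H8O.

C3H8O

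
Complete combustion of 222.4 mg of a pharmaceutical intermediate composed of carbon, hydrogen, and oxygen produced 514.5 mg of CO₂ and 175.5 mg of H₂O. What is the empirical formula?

mol C = 0.5145 g CO₂ ÷ 44.009 g/mol = 0.011691 mol
mol H = 2 × 0.1755 g H₂O ÷ 18.015 g/mol = 0.019484 mol
mass O = 0.2224 − (0.14042 + 0.019640) = 0.062342 g → mol O = 0.062342 ÷ 15.999 = 0.0038966 mol
Divide by the smallest (0.0038966 mol): C 3.000, H 5.000, O 1.000

C3H5O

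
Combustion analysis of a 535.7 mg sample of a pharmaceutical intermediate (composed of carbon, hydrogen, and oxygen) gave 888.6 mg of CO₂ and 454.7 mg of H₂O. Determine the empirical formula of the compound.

C4H10O3

mol C = 0.8886 g CO₂ ÷ 44.009 g/mol = 0.020191 mol
mol H = 2 × 0.4547 g H₂O ÷ 18.015 g/mol = 0.050480 mol
mass O = 0.5357 − (0.24252 + 0.050884) = 0.24230 g → mol O = 0.24230 ÷ 15.999 = 0.015145 mol
Divide by the smallest (0.015145 mol): C 1.333, H 3.333, O 1.000
Multiplying each by 3 gives whole numbers: C 4.00, H 10.00, O 3.00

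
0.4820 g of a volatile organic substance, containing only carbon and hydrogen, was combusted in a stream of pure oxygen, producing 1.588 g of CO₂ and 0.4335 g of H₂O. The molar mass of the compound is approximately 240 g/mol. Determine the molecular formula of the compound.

mol C = 1.588 g CO₂ ÷ 44.009 g/mol = 0.036084 mol
mol H = 2 × 0.4335 g H₂O ÷ 18.015 g/mol = 0.048127 mol
Divide by the smallest (0.036084 mol): C 1.000, H 1.334
Multiplying each by 3 gives whole numbers: C 3.00, H 4.00
Empirical formula: C3H4
Empirical-formula mass = 40.06 g/mol; 240 ÷ 40.06 ≈ 6, so the molecular formula is C18H24.

C18H24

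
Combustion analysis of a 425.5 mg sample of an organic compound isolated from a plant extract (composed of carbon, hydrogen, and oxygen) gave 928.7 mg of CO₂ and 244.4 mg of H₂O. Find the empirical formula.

C7H9O3

mol C = 0.9287 g CO₂ ÷ 44.009 g/mol = 0.021103 mol
mol H = 2 × 0.2444 g H₂O ÷ 18.015 g/mol = 0.027133 mol
mass O = 0.4255 − (0.25346 + 0.027350) = 0.14469 g → mol O = 0.14469 ÷ 15.999 = 0.0090436 mol
Divide by the smallest (0.0090436 mol): C 2.333, H 3.000, O 1.000
Multiplying each by 3 gives whole numbers: C 7.00, H 9.00, O 3.00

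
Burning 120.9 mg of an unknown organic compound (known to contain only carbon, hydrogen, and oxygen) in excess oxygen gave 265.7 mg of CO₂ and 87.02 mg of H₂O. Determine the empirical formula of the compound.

C5H8O2

mol C = 0.2657 g CO₂ ÷ 44.009 g/mol = 0.0060374 mol
mol H = 2 × 0.08702 g H₂O ÷ 18.015 g/mol = 0.0096608 mol
mass O = 0.1209 − (0.072515 + 0.0097381) = 0.038647 g → mol O = 0.038647 ÷ 15.999 = 0.0024156 mol
Divide by the smallest (0.0024156 mol): C 2.499, H 3.999, O 1.000
Multiplying each by 2 gives whole numbers: C 5.00, H 8.00, O 2.00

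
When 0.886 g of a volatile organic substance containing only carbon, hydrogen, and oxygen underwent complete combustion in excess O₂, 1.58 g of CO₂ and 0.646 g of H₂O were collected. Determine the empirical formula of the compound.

mol C = 1.58 g CO₂ ÷ 44.009 g/mol = 0.03590 mol
mol H = 2 × 0.646 g H₂O ÷ 18.015 g/mol = 0.07172 mol
mass O = 0.886 − (0.4312 + 0.07229) = 0.3825 g → mol O = 0.3825 ÷ 15.999 = 0.02391 mol
Divide by the smallest (0.02391 mol): C 1.502, H 3.000, O 1.000
Multiplying each by 2 gives whole numbers: C 3.00, H 6.00, O 2.00

C3H6O2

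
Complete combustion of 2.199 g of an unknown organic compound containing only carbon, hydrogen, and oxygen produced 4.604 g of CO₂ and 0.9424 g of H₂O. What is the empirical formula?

mol C = 4.604 g CO₂ ÷ 44.009 g/mol = 0.10461 mol
mol H = 2 × 0.9424 g H₂O ÷ 18.015 g/mol = 0.10462 mol
mass O = 2.199 − (1.2565 + 0.10546) = 0.83701 g → mol O = 0.83701 ÷ 15.999 = 0.052316 mol
Divide by the smallest (0.052316 mol): C 2.000, H 2.000, O 1.000

C2H2O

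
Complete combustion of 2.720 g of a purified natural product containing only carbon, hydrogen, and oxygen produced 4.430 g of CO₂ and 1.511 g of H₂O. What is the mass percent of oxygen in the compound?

49.33%

mol C = 4.430 g CO₂ ÷ 44.009 g/mol = 0.10066 mol
mol H = 2 × 1.511 g H₂O ÷ 18.015 g/mol = 0.16775 mol
mass O = 2.720 − (1.2090 + 0.16909) = 1.3419 g → mol O = 1.3419 ÷ 15.999 = 0.083872 mol
mass % O = 1.3419 g ÷ 2.720 g × 100%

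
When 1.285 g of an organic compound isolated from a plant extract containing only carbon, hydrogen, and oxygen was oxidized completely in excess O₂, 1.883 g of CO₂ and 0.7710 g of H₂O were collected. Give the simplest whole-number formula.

CH2O

mol C = 1.883 g CO₂ ÷ 44.009 g/mol = 0.042787 mol
mol H = 2 × 0.7710 g H₂O ÷ 18.015 g/mol = 0.085595 mol
mass O = 1.285 − (0.51391 + 0.086280) = 0.68481 g → mol O = 0.68481 ÷ 15.999 = 0.042803 mol
Divide by the smallest (0.042787 mol): C 1.000, H 2.001, O 1.000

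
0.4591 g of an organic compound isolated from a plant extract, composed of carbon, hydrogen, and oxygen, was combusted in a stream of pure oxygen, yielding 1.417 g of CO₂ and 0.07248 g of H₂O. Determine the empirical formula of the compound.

C8H2O

mol C = 1.417 g CO₂ ÷ 44.009 g/mol = 0.032198 mol
mol H = 2 × 0.07248 g H₂O ÷ 18.015 g/mol = 0.0080466 mol
mass O = 0.4591 − (0.38673 + 0.0081110) = 0.064259 g → mol O = 0.064259 ÷ 15.999 = 0.0040165 mol
Divide by the smallest (0.0040165 mol): C 8.017, H 2.003, O 1.000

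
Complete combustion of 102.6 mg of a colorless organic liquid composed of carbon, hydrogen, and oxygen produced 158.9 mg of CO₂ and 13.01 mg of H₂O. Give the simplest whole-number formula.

C5H2O5

mol C = 0.1589 g CO₂ ÷ 44.009 g/mol = 0.0036106 mol
mol H = 2 × 0.01301 g H₂O ÷ 18.015 g/mol = 0.0014444 mol
mass O = 0.1026 − (0.043367 + 0.0014559) = 0.057777 g → mol O = 0.057777 ÷ 15.999 = 0.0036113 mol
Divide by the smallest (0.0014444 mol): C 2.500, H 1.000, O 2.500
Multiplying each by 2 gives whole numbers: C 5.00, H 2.00, O 5.00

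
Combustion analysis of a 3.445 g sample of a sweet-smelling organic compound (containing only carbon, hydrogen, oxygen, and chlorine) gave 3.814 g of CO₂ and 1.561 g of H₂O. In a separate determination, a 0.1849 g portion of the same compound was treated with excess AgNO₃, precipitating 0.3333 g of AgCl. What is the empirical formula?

C2H4ClO

mol C = 3.814 g CO₂ ÷ 44.009 g/mol = 0.086664 mol
mol H = 2 × 1.561 g H₂O ÷ 18.015 g/mol = 0.17330 mol
From the AgCl data: mol Cl per gram of compound = (0.3333 ÷ 143.318) ÷ 0.1849 = 0.012578 mol/g, so in the 3.445 g combustion sample mol Cl = 0.043330 mol
mass O = 3.445 − (1.0409 + 0.17469 + 1.5360) = 0.69335 g → mol O = 0.69335 ÷ 15.999 = 0.043337 mol
Divide by the smallest (0.043330 mol): C 2.000, H 4.000, Cl 1.000, O 1.000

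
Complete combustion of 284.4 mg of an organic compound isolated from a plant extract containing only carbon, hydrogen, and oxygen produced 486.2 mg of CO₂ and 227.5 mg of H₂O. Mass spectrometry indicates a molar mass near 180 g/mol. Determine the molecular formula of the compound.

C7H16O5

mol C = 0.4862 g CO₂ ÷ 44.009 g/mol = 0.011048 mol
mol H = 2 × 0.2275 g H₂O ÷ 18.015 g/mol = 0.025257 mol
mass O = 0.2844 − (0.13269 + 0.025459) = 0.12625 g → mol O = 0.12625 ÷ 15.999 = 0.0078909 mol
Divide by the smallest (0.0078909 mol): C 1.400, H 3.201, O 1.000
Multiplying each by 5 gives whole numbers: C 7.00, H 16.00, O 5.00
Empirical formula: C7H16O5
Empirical-formula mass = 180.20 g/mol; 180 ÷ 180.20 ≈ 1, so the molecular formula is C7H16O5.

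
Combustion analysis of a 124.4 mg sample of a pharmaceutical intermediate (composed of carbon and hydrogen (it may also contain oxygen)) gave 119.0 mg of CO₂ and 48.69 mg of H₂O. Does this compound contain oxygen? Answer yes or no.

yes

mol C = 0.1190 g CO₂ ÷ 44.009 g/mol = 0.0027040 mol
mol H = 2 × 0.04869 g H₂O ÷ 18.015 g/mol = 0.0054055 mol
C and H account for only 0.037926 g of the 0.1244 g sample; the remaining 0.086474 g must be oxygen.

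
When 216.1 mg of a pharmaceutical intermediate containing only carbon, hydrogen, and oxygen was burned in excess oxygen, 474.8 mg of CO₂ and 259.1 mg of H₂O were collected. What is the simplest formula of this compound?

mol C = 0.4748 g CO₂ ÷ 44.009 g/mol = 0.010789 mol
mol H = 2 × 0.2591 g H₂O ÷ 18.015 g/mol = 0.028765 mol
mass O = 0.2161 − (0.12958 + 0.028995) = 0.057522 g → mol O = 0.057522 ÷ 15.999 = 0.0035953 mol
Divide by the smallest (0.0035953 mol): C 3.001, H 8.001, O 1.000

C3H8O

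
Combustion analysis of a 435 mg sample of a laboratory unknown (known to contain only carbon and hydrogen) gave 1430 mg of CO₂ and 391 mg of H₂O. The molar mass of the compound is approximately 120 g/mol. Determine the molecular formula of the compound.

C9H12

mol C = 1.43 g CO₂ ÷ 44.009 g/mol = 0.03249 mol
mol H = 2 × 0.391 g H₂O ÷ 18.015 g/mol = 0.04341 mol
Divide by the smallest (0.03249 mol): C 1.000, H 1.336
Multiplying each by 3 gives whole numbers: C 3.00, H 4.01
Empirical formula: C3H4
Empirical-formula mass = 40.06 g/mol; 120 ÷ 40.06 ≈ 3, so the molecular formula is C9H12.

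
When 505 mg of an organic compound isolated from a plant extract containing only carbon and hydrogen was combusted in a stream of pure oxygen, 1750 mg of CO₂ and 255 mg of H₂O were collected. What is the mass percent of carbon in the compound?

94.6%

mol C = 1.75 g CO₂ ÷ 44.009 g/mol = 0.03976 mol
mol H = 2 × 0.255 g H₂O ÷ 18.015 g/mol = 0.02831 mol
mass % C = 0.4776 g ÷ 0.505 g × 100%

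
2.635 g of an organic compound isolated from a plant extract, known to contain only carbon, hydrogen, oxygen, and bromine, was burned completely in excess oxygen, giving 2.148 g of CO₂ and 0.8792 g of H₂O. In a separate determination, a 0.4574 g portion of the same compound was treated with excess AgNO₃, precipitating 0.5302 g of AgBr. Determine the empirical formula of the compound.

mol C = 2.148 g CO₂ ÷ 44.009 g/mol = 0.048808 mol
mol H = 2 × 0.8792 g H₂O ÷ 18.015 g/mol = 0.097608 mol
From the AgBr data: mol Br per gram of compound = (0.5302 ÷ 187.772) ÷ 0.4574 = 0.0061732 mol/g, so in the 2.635 g combustion sample mol Br = 0.016266 mol
mass O = 2.635 − (0.58624 + 0.098388 + 1.2998) = 0.65062 g → mol O = 0.65062 ÷ 15.999 = 0.040666 mol
Divide by the smallest (0.016266 mol): C 3.001, H 6.001, Br 1.000, O 2.500
Multiplying each by 2 gives whole numbers: C 6.00, H 12.00, Br 2.00, O 5.00

C6H12Br2O5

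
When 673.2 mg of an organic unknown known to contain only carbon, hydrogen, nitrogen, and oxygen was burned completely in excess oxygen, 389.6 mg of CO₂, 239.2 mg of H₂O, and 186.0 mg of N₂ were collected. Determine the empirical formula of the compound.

mol C = 0.3896 g CO₂ ÷ 44.009 g/mol = 0.0088527 mol
mol H = 2 × 0.2392 g H₂O ÷ 18.015 g/mol = 0.026556 mol
mol N = 2 × 0.1860 g N₂ ÷ 28.014 g/mol = 0.013279 mol
mass O = 0.6732 − (0.10633 + 0.026768 + 0.18600) = 0.35410 g → mol O = 0.35410 ÷ 15.999 = 0.022133 mol
Divide by the smallest (0.0088527 mol): C 1.000, H 3.000, N 1.500, O 2.500
Multiplying each by 2 gives whole numbers: C 2.00, H 6.00, N 3.00, O 5.00

C2H6N3O5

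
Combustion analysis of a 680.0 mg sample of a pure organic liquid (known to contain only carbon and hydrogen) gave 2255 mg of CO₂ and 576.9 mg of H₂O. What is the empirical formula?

C4H5

mol C = 2.255 g CO₂ ÷ 44.009 g/mol = 0.051240 mol
mol H = 2 × 0.5769 g H₂O ÷ 18.015 g/mol = 0.064047 mol
Divide by the smallest (0.051240 mol): C 1.000, H 1.250
Multiplying each by 4 gives whole numbers: C 4.00, H 5.00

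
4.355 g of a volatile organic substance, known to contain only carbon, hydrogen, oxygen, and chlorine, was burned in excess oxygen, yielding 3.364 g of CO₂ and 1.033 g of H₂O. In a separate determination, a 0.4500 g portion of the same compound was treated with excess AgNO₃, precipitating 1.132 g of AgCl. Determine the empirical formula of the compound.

mol C = 3.364 g CO₂ ÷ 44.009 g/mol = 0.076439 mol
mol H = 2 × 1.033 g H₂O ÷ 18.015 g/mol = 0.11468 mol
From the AgCl data: mol Cl per gram of compound = (1.132 ÷ 143.318) ÷ 0.4500 = 0.017552 mol/g, so in the 4.355 g combustion sample mol Cl = 0.076440 mol
mass O = 4.355 − (0.91811 + 0.11560 + 2.7098) = 0.61149 g → mol O = 0.61149 ÷ 15.999 = 0.038221 mol
Divide by the smallest (0.038221 mol): C 2.000, H 3.001, Cl 2.000, O 1.000

C2H3Cl2O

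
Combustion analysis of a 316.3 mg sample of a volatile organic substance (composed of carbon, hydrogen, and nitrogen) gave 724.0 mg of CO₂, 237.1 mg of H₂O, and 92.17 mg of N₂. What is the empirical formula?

mol C = 0.7240 g CO₂ ÷ 44.009 g/mol = 0.016451 mol
mol H = 2 × 0.2371 g H₂O ÷ 18.015 g/mol = 0.026323 mol
mol N = 2 × 0.09217 g N₂ ÷ 28.014 g/mol = 0.0065803 mol
Divide by the smallest (0.0065803 mol): C 2.500, H 4.000, N 1.000
Multiplying each by 2 gives whole numbers: C 5.00, H 8.00, N 2.00

C5H8N2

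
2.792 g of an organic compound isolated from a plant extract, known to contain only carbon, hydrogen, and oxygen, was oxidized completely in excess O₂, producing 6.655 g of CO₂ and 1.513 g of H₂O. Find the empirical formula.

mol C = 6.655 g CO₂ ÷ 44.009 g/mol = 0.15122 mol
mol H = 2 × 1.513 g H₂O ÷ 18.015 g/mol = 0.16797 mol
mass O = 2.792 − (1.8163 + 0.16931) = 0.80639 g → mol O = 0.80639 ÷ 15.999 = 0.050403 mol
Divide by the smallest (0.050403 mol): C 3.000, H 3.333, O 1.000
Multiplying each by 3 gives whole numbers: C 9.00, H 10.00, O 3.00

C9H10O3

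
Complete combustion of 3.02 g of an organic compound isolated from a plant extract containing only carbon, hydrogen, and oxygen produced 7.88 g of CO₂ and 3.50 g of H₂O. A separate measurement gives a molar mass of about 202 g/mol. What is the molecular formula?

C12H26O2

mol C = 7.88 g CO₂ ÷ 44.009 g/mol = 0.1791 mol
mol H = 2 × 3.50 g H₂O ÷ 18.015 g/mol = 0.3886 mol
mass O = 3.02 − (2.151 + 0.3917) = 0.4777 g → mol O = 0.4777 ÷ 15.999 = 0.02986 mol
Divide by the smallest (0.02986 mol): C 5.997, H 13.014, O 1.000
Empirical formula: C6H13O
Empirical-formula mass = 101.17 g/mol; 202 ÷ 101.17 ≈ 2, so the molecular formula is C12H26O2.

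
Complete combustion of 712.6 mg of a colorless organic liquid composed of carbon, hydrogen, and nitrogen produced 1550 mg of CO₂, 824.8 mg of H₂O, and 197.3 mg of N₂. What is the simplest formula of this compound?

C5H13N2

mol C = 1.550 g CO₂ ÷ 44.009 g/mol = 0.035220 mol
mol H = 2 × 0.8248 g H₂O ÷ 18.015 g/mol = 0.091568 mol
mol N = 2 × 0.1973 g N₂ ÷ 28.014 g/mol = 0.014086 mol
Divide by the smallest (0.014086 mol): C 2.500, H 6.501, N 1.000
Multiplying each by 2 gives whole numbers: C 5.00, H 13.00, N 2.00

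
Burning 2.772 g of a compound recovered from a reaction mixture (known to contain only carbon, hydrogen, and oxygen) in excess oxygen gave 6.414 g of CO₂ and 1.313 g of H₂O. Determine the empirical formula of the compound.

mol C = 6.414 g CO₂ ÷ 44.009 g/mol = 0.14574 mol
mol H = 2 × 1.313 g H₂O ÷ 18.015 g/mol = 0.14577 mol
mass O = 2.772 − (1.7505 + 0.14693) = 0.87455 g → mol O = 0.87455 ÷ 15.999 = 0.054663 mol
Divide by the smallest (0.054663 mol): C 2.666, H 2.667, O 1.000
Multiplying each by 3 gives whole numbers: C 8.00, H 8.00, O 3.00

C8H8O3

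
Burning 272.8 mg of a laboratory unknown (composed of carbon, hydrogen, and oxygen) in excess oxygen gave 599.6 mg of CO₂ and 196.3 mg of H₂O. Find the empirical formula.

mol C = 0.5996 g CO₂ ÷ 44.009 g/mol = 0.013624 mol
mol H = 2 × 0.1963 g H₂O ÷ 18.015 g/mol = 0.021793 mol
mass O = 0.2728 − (0.16364 + 0.021967) = 0.087189 g → mol O = 0.087189 ÷ 15.999 = 0.0054497 mol
Divide by the smallest (0.0054497 mol): C 2.500, H 3.999, O 1.000
Multiplying each by 2 gives whole numbers: C 5.00, H 8.00, O 2.00

C5H8O2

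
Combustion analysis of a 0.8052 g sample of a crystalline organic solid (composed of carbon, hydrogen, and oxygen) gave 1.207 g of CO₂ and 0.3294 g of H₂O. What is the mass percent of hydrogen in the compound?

mol C = 1.207 g CO₂ ÷ 44.009 g/mol = 0.027426 mol
mol H = 2 × 0.3294 g H₂O ÷ 18.015 g/mol = 0.036570 mol
mass O = 0.8052 − (0.32942 + 0.036862) = 0.43892 g → mol O = 0.43892 ÷ 15.999 = 0.027434 mol
mass % H = 0.036862 g ÷ 0.8052 g × 100%

4.58%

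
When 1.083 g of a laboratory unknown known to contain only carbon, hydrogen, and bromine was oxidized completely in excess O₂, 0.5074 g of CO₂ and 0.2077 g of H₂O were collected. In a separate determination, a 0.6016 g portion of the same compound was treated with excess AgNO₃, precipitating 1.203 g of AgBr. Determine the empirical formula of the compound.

CH2Br

mol C = 0.5074 g CO₂ ÷ 44.009 g/mol = 0.011529 mol
mol H = 2 × 0.2077 g H₂O ÷ 18.015 g/mol = 0.023059 mol
From the AgBr data: mol Br per gram of compound = (1.203 ÷ 187.772) ÷ 0.6016 = 0.010649 mol/g, so in the 1.083 g combustion sample mol Br = 0.011533 mol
Divide by the smallest (0.011529 mol): C 1.000, H 2.000, Br 1.000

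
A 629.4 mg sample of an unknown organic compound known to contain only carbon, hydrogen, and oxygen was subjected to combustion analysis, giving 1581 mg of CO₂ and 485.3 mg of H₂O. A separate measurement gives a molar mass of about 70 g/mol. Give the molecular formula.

mol C = 1.581 g CO₂ ÷ 44.009 g/mol = 0.035924 mol
mol H = 2 × 0.4853 g H₂O ÷ 18.015 g/mol = 0.053877 mol
mass O = 0.6294 − (0.43149 + 0.054308) = 0.14360 g → mol O = 0.14360 ÷ 15.999 = 0.0089757 mol
Divide by the smallest (0.0089757 mol): C 4.002, H 6.003, O 1.000
Empirical formula: C4H6O
Empirical-formula mass = 70.09 g/mol; 70 ÷ 70.09 ≈ 1, so the molecular formula is C4H6O.

C4H6O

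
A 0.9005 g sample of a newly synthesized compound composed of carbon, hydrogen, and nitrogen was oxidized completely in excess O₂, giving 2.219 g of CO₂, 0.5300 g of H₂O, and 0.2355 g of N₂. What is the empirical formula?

mol C = 2.219 g CO₂ ÷ 44.009 g/mol = 0.050422 mol
mol H = 2 × 0.5300 g H₂O ÷ 18.015 g/mol = 0.058840 mol
mol N = 2 × 0.2355 g N₂ ÷ 28.014 g/mol = 0.016813 mol
Divide by the smallest (0.016813 mol): C 2.999, H 3.500, N 1.000
Multiplying each by 2 gives whole numbers: C 6.00, H 7.00, N 2.00

C6H7N2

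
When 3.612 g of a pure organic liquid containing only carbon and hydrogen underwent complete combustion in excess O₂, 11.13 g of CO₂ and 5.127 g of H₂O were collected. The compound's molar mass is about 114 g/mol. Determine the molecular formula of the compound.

mol C = 11.13 g CO₂ ÷ 44.009 g/mol = 0.25290 mol
mol H = 2 × 5.127 g H₂O ÷ 18.015 g/mol = 0.56919 mol
Divide by the smallest (0.25290 mol): C 1.000, H 2.251
Multiplying each by 4 gives whole numbers: C 4.00, H 9.00
Empirical formula: C4H9
Empirical-formula mass = 57.12 g/mol; 114 ÷ 57.12 ≈ 2, so the molecular formula is C8H18.

C8H18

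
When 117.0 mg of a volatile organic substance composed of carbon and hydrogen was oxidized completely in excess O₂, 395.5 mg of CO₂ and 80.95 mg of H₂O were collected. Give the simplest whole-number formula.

CH

mol C = 0.3955 g CO₂ ÷ 44.009 g/mol = 0.0089868 mol
mol H = 2 × 0.08095 g H₂O ÷ 18.015 g/mol = 0.0089870 mol
Divide by the smallest (0.0089868 mol): C 1.000, H 1.000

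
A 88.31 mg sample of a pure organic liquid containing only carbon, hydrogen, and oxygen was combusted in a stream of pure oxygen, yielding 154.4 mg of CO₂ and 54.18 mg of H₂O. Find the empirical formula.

mol C = 0.1544 g CO₂ ÷ 44.009 g/mol = 0.0035084 mol
mol H = 2 × 0.05418 g H₂O ÷ 18.015 g/mol = 0.0060150 mol
mass O = 0.08831 − (0.042139 + 0.0060631) = 0.040108 g → mol O = 0.040108 ÷ 15.999 = 0.0025069 mol
Divide by the smallest (0.0025069 mol): C 1.399, H 2.399, O 1.000
Multiplying each by 5 gives whole numbers: C 7.00, H 12.00, O 5.00

C7H12O5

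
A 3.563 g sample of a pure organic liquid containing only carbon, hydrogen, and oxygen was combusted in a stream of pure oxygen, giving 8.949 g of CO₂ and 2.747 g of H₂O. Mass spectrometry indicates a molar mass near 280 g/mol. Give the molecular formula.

C16H24O4

mol C = 8.949 g CO₂ ÷ 44.009 g/mol = 0.20334 mol
mol H = 2 × 2.747 g H₂O ÷ 18.015 g/mol = 0.30497 mol
mass O = 3.563 − (2.4424 + 0.30741) = 0.81322 g → mol O = 0.81322 ÷ 15.999 = 0.050829 mol
Divide by the smallest (0.050829 mol): C 4.001, H 6.000, O 1.000
Empirical formula: C4H6O
Empirical-formula mass = 70.09 g/mol; 280 ÷ 70.09 ≈ 4, so the molecular formula is C16H24O4.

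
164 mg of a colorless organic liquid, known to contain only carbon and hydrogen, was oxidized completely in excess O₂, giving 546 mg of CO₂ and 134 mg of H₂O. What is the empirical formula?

mol C = 0.546 g CO₂ ÷ 44.009 g/mol = 0.01241 mol
mol H = 2 × 0.134 g H₂O ÷ 18.015 g/mol = 0.01488 mol
Divide by the smallest (0.01241 mol): C 1.000, H 1.199
Multiplying each by 5 gives whole numbers: C 5.00, H 6.00

C5H6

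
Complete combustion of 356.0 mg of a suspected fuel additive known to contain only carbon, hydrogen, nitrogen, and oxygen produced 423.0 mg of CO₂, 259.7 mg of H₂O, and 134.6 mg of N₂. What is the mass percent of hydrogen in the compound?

8.16%

mol C = 0.4230 g CO₂ ÷ 44.009 g/mol = 0.0096117 mol
mol H = 2 × 0.2597 g H₂O ÷ 18.015 g/mol = 0.028832 mol
mol N = 2 × 0.1346 g N₂ ÷ 28.014 g/mol = 0.0096095 mol
mass O = 0.3560 − (0.11545 + 0.029062 + 0.13460) = 0.076892 g → mol O = 0.076892 ÷ 15.999 = 0.0048061 mol
mass % H = 0.029062 g ÷ 0.3560 g × 100%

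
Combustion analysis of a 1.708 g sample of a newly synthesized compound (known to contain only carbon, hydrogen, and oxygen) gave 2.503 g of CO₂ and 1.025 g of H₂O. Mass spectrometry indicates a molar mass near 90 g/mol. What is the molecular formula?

C3H6O3

mol C = 2.503 g CO₂ ÷ 44.009 g/mol = 0.056875 mol
mol H = 2 × 1.025 g H₂O ÷ 18.015 g/mol = 0.11379 mol
mass O = 1.708 − (0.68312 + 0.11470) = 0.91017 g → mol O = 0.91017 ÷ 15.999 = 0.056889 mol
Divide by the smallest (0.056875 mol): C 1.000, H 2.001, O 1.000
Empirical formula: CH2O
Empirical-formula mass = 30.03 g/mol; 90 ÷ 30.03 ≈ 3, so the molecular formula is C3H6O3.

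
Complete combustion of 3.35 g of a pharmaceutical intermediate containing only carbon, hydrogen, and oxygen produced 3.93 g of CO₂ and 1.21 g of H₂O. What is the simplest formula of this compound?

C2H3O3

mol C = 3.93 g CO₂ ÷ 44.009 g/mol = 0.08930 mol
mol H = 2 × 1.21 g H₂O ÷ 18.015 g/mol = 0.1343 mol
mass O = 3.35 − (1.073 + 0.1354) = 2.142 g → mol O = 2.142 ÷ 15.999 = 0.1339 mol
Divide by the smallest (0.08930 mol): C 1.000, H 1.504, O 1.499
Multiplying each by 2 gives whole numbers: C 2.00, H 3.01, O 3.00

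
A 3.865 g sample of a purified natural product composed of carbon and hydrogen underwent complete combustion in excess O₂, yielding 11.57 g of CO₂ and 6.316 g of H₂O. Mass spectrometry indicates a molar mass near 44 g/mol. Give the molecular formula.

mol C = 11.57 g CO₂ ÷ 44.009 g/mol = 0.26290 mol
mol H = 2 × 6.316 g H₂O ÷ 18.015 g/mol = 0.70119 mol
Divide by the smallest (0.26290 mol): C 1.000, H 2.667
Multiplying each by 3 gives whole numbers: C 3.00, H 8.00
Empirical formula: C3H8
Empirical-formula mass = 44.10 g/mol; 44 ÷ 44.10 ≈ 1, so the molecular formula is C3H8.

C3H8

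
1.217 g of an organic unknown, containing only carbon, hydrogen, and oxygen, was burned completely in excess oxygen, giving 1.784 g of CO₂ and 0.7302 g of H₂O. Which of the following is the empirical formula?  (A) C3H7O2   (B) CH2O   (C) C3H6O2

(B) CH2O

mol C = 1.784 g CO₂ ÷ 44.009 g/mol = 0.040537 mol
mol H = 2 × 0.7302 g H₂O ÷ 18.015 g/mol = 0.081066 mol
mass O = 1.217 − (0.48689 + 0.081714) = 0.64839 g → mol O = 0.64839 ÷ 15.999 = 0.040527 mol
Divide by the smallest (0.040527 mol): C 1.000, H 2.000, O 1.000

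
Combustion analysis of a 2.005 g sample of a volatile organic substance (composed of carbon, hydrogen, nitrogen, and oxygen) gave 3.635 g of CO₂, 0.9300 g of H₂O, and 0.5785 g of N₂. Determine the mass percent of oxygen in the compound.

16.48%

mol C = 3.635 g CO₂ ÷ 44.009 g/mol = 0.082597 mol
mol H = 2 × 0.9300 g H₂O ÷ 18.015 g/mol = 0.10325 mol
mol N = 2 × 0.5785 g N₂ ÷ 28.014 g/mol = 0.041301 mol
mass O = 2.005 − (0.99207 + 0.10407 + 0.57850) = 0.33036 g → mol O = 0.33036 ÷ 15.999 = 0.020649 mol
mass % O = 0.33036 g ÷ 2.005 g × 100%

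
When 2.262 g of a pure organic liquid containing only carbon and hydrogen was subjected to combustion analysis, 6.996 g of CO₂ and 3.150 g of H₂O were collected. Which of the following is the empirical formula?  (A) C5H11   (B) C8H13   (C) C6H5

(A) C5H11

mol C = 6.996 g CO₂ ÷ 44.009 g/mol = 0.15897 mol
mol H = 2 × 3.150 g H₂O ÷ 18.015 g/mol = 0.34971 mol
Divide by the smallest (0.15897 mol): C 1.000, H 2.200
Multiplying each by 5 gives whole numbers: C 5.00, H 11.00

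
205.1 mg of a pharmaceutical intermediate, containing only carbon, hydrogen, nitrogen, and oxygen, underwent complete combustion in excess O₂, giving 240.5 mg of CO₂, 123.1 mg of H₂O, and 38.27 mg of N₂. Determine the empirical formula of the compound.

C2H5NO2

mol C = 0.2405 g CO₂ ÷ 44.009 g/mol = 0.0054648 mol
mol H = 2 × 0.1231 g H₂O ÷ 18.015 g/mol = 0.013666 mol
mol N = 2 × 0.03827 g N₂ ÷ 28.014 g/mol = 0.0027322 mol
mass O = 0.2051 − (0.065638 + 0.013776 + 0.038270) = 0.087417 g → mol O = 0.087417 ÷ 15.999 = 0.0054639 mol
Divide by the smallest (0.0027322 mol): C 2.000, H 5.002, N 1.000, O 2.000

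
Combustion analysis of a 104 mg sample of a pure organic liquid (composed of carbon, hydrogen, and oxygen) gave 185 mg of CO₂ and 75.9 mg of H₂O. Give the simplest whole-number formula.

C3H6O2

mol C = 0.185 g CO₂ ÷ 44.009 g/mol = 0.004204 mol
mol H = 2 × 0.0759 g H₂O ÷ 18.015 g/mol = 0.008426 mol
mass O = 0.104 − (0.05049 + 0.008494) = 0.04502 g → mol O = 0.04502 ÷ 15.999 = 0.002814 mol
Divide by the smallest (0.002814 mol): C 1.494, H 2.995, O 1.000
Multiplying each by 2 gives whole numbers: C 2.99, H 5.99, O 2.00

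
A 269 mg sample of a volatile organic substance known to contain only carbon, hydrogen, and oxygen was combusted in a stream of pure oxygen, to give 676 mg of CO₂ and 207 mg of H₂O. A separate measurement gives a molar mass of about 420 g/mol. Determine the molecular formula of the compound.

mol C = 0.676 g CO₂ ÷ 44.009 g/mol = 0.01536 mol
mol H = 2 × 0.207 g H₂O ÷ 18.015 g/mol = 0.02298 mol
mass O = 0.269 − (0.1845 + 0.02316) = 0.06134 g → mol O = 0.06134 ÷ 15.999 = 0.003834 mol
Divide by the smallest (0.003834 mol): C 4.006, H 5.994, O 1.000
Empirical formula: C4H6O
Empirical-formula mass = 70.09 g/mol; 420 ÷ 70.09 ≈ 6, so the molecular formula is C24H36O6.

C24H36O6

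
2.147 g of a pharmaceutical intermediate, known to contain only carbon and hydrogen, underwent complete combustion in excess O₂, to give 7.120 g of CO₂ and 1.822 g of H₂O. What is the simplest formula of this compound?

mol C = 7.120 g CO₂ ÷ 44.009 g/mol = 0.16179 mol
mol H = 2 × 1.822 g H₂O ÷ 18.015 g/mol = 0.20228 mol
Divide by the smallest (0.16179 mol): C 1.000, H 1.250
Multiplying each by 4 gives whole numbers: C 4.00, H 5.00

C4H5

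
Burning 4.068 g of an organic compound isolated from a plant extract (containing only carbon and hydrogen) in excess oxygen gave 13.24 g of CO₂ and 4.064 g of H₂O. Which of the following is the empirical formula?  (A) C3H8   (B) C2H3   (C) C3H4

(B) C2H3

mol C = 13.24 g CO₂ ÷ 44.009 g/mol = 0.30085 mol
mol H = 2 × 4.064 g H₂O ÷ 18.015 g/mol = 0.45118 mol
Divide by the smallest (0.30085 mol): C 1.000, H 1.500
Multiplying each by 2 gives whole numbers: C 2.00, H 3.00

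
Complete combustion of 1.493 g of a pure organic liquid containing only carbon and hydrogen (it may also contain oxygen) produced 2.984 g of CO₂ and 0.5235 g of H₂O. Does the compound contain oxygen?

yes

mol C = 2.984 g CO₂ ÷ 44.009 g/mol = 0.067804 mol
mol H = 2 × 0.5235 g H₂O ÷ 18.015 g/mol = 0.058118 mol
C and H account for only 0.87298 g of the 1.493 g sample; the remaining 0.62002 g must be oxygen.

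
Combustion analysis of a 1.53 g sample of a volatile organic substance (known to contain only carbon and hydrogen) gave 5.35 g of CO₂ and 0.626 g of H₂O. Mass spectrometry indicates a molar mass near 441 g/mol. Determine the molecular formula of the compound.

mol C = 5.35 g CO₂ ÷ 44.009 g/mol = 0.1216 mol
mol H = 2 × 0.626 g H₂O ÷ 18.015 g/mol = 0.06950 mol
Divide by the smallest (0.06950 mol): C 1.749, H 1.000
Multiplying each by 4 gives whole numbers: C 7.00, H 4.00
Empirical formula: C7H4
Empirical-formula mass = 88.11 g/mol; 441 ÷ 88.11 ≈ 5, so the molecular formula is C35H20.

C35H20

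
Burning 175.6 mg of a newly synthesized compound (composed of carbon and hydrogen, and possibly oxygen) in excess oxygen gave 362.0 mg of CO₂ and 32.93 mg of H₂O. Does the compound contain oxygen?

mol C = 0.3620 g CO₂ ÷ 44.009 g/mol = 0.0082256 mol
mol H = 2 × 0.03293 g H₂O ÷ 18.015 g/mol = 0.0036558 mol
C and H account for only 0.10248 g of the 0.1756 g sample; the remaining 0.073117 g must be oxygen.

yes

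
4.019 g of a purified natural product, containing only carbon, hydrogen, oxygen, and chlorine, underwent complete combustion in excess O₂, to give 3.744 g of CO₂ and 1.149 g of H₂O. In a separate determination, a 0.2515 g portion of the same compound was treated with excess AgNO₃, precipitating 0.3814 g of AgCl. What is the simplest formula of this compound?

C2H3ClO2

mol C = 3.744 g CO₂ ÷ 44.009 g/mol = 0.085074 mol
mol H = 2 × 1.149 g H₂O ÷ 18.015 g/mol = 0.12756 mol
From the AgCl data: mol Cl per gram of compound = (0.3814 ÷ 143.318) ÷ 0.2515 = 0.010581 mol/g, so in the 4.019 g combustion sample mol Cl = 0.042527 mol
mass O = 4.019 − (1.0218 + 0.12858 + 1.5076) = 1.3610 g → mol O = 1.3610 ÷ 15.999 = 0.085070 mol
Divide by the smallest (0.042527 mol): C 2.000, H 3.000, Cl 1.000, O 2.000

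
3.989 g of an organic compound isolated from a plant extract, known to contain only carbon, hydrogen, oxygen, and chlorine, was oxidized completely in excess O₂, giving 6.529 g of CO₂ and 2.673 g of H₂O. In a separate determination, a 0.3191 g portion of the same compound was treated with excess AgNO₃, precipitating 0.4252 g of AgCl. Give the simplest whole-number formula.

mol C = 6.529 g CO₂ ÷ 44.009 g/mol = 0.14836 mol
mol H = 2 × 2.673 g H₂O ÷ 18.015 g/mol = 0.29675 mol
From the AgCl data: mol Cl per gram of compound = (0.4252 ÷ 143.318) ÷ 0.3191 = 0.0092975 mol/g, so in the 3.989 g combustion sample mol Cl = 0.037088 mol
mass O = 3.989 − (1.7819 + 0.29913 + 1.3148) = 0.59321 g → mol O = 0.59321 ÷ 15.999 = 0.037078 mol
Divide by the smallest (0.037078 mol): C 4.001, H 8.003, Cl 1.000, O 1.000

C4H8ClO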